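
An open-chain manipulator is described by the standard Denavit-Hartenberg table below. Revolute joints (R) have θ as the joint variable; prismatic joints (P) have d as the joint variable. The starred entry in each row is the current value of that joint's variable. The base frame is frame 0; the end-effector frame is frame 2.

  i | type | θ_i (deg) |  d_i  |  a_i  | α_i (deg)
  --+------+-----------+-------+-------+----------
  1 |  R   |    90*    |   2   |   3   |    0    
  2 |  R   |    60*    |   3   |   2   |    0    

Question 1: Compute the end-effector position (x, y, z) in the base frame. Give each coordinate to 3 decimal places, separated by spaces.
-1.732 4.000 5.000

after link 1: o_1 = (0.0000, 3.0000, 2.0000)
after link 2: o_2 = (-1.7321, 4.0000, 5.0000)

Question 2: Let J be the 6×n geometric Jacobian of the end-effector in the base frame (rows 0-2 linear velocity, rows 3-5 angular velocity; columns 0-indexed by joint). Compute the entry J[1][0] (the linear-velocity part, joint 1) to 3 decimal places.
axis z_0 = ẑ; lever o_n−o_0 = (-1.7321,4.0000,5.0000)
cross product → J_v[:, 0] = (-4.0000,-1.7321,0.0000)
J_ω[:, 0] = z_0
entry J[1][0] = -1.7321

-1.732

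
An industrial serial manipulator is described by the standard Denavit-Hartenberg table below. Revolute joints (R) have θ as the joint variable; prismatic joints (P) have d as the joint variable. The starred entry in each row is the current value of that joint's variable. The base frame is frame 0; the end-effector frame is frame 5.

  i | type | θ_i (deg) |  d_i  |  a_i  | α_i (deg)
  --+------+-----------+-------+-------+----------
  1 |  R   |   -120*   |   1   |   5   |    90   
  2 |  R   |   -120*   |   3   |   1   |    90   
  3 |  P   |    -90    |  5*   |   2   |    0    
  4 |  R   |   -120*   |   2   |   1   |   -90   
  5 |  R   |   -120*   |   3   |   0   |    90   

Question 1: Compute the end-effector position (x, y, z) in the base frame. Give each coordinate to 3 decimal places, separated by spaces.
1.141 -0.221 5.683

after link 1: o_1 = (-2.5000, -4.3301, 1.0000)
after link 2: o_2 = (-4.8481, -2.3971, 0.1340)
after link 3: o_3 = (-0.9510, 0.3529, 2.6340)
after link 4: o_4 = (-0.7345, 1.7279, 4.3840)
after link 5: o_5 = (1.1405, -0.2207, 5.6830)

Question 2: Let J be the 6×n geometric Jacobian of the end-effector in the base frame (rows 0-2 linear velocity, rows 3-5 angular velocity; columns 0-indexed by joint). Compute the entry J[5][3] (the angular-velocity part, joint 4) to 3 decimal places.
axis z_3 = (0.4330,0.7500,0.5000); lever o_n−o_3 = (2.0915,-0.5736,3.0490)
cross product → J_v[:, 3] = (2.5736,-0.2745,-1.8170)
J_ω[:, 3] = z_3
entry J[5][3] = 0.5000

0.500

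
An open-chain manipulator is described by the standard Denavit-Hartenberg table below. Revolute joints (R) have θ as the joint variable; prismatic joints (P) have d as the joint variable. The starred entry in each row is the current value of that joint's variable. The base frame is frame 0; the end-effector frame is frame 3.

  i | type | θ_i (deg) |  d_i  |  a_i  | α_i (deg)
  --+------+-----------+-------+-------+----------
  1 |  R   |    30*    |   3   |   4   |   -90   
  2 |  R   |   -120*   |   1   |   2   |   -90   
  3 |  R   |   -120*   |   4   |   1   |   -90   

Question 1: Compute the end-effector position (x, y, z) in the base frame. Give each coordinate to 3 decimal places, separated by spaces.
after link 1: o_1 = (3.4641, 2.0000, 3.0000)
after link 2: o_2 = (2.0981, 2.3660, 4.7321)
after link 3: o_3 = (4.8816, 4.9731, 6.2990)

4.882 4.973 6.299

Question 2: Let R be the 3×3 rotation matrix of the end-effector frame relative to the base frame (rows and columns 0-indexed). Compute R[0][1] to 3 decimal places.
End-effector y-axis (col 1 of R) = (-0.7500,-0.4330,-0.5000)
R[0][1] = -0.7500

-0.750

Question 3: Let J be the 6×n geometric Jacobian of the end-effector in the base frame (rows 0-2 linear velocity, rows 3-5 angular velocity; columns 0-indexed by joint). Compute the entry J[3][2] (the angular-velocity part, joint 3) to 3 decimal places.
axis z_2 = (0.7500,0.4330,0.5000); lever o_n−o_2 = (2.7835,2.6071,1.5670)
cross product → J_v[:, 2] = (-0.6250,0.2165,0.7500)
J_ω[:, 2] = z_2
entry J[3][2] = 0.7500

0.750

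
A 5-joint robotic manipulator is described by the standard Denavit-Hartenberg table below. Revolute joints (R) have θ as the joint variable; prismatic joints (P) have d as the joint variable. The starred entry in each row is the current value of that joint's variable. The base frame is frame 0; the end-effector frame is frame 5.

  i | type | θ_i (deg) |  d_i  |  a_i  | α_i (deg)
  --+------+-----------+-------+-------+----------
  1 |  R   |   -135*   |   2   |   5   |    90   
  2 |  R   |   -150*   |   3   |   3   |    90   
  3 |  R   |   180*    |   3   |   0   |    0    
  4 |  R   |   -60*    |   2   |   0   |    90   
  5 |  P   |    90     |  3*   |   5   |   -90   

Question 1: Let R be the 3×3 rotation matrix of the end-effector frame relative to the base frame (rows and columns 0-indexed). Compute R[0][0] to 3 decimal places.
End-effector x-axis (col 0 of R) = (0.3536,0.3536,0.8660)
R[0][0] = 0.3536

0.354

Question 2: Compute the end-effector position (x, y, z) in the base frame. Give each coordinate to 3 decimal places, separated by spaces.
0.246 6.610 7.861

after link 1: o_1 = (-3.5355, -3.5355, 2.0000)
after link 2: o_2 = (-3.8197, 0.4229, 0.5000)
after link 3: o_3 = (-2.7591, 1.4836, 3.0981)
after link 4: o_4 = (-2.0520, 2.1907, 4.8301)
after link 5: o_5 = (0.2461, 6.6101, 7.8612)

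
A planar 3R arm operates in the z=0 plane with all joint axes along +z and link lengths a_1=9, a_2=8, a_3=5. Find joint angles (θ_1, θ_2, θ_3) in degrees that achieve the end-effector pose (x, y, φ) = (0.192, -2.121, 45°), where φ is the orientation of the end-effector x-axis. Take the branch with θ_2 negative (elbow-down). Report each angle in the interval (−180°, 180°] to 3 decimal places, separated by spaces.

-61.170 -135.001 -118.830

wrist centre = target − a_3·(cos φ, sin φ) = (-3.3435, -5.6565)
cos θ_2 = (43.1756−9²−8²)/(2·9·8) = -0.7071; θ_2 = -135.0006° (elbow-down)
β = atan2(-5.6565,-3.3435) = -120.5870°; ψ = atan2(-5.6568,3.3431) = -59.4175°
θ_1 = β − ψ = -61.1695°
θ_3 = φ − θ_1 − θ_2 = -118.8299° (wrapped to (-180°,180°])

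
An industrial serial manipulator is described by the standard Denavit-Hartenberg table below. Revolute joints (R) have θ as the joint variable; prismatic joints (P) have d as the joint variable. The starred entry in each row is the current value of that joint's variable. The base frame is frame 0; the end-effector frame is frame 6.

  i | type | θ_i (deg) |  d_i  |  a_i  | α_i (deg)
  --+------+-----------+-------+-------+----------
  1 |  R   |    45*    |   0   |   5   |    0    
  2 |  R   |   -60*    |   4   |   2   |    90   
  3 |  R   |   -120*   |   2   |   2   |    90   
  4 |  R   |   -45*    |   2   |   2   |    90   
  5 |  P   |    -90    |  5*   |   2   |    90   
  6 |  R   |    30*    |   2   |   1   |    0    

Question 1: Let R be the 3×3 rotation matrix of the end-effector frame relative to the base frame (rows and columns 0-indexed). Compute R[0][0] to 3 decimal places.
End-effector x-axis (col 0 of R) = (0.9867,0.1016,-0.1268)
R[0][0] = 0.9867

0.987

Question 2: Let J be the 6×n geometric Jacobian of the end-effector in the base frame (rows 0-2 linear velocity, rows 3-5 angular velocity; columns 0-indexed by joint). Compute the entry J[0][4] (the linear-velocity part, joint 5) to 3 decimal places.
prismatic axis z_4 = (0.5245,0.5915,0.6124)
J_v[:, 4] = z_4; J_ω[:, 4] = (0,0,0)
entry J[0][4] = 0.5245

0.525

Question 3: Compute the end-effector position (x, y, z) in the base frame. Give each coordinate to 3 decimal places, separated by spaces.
7.593 4.404 5.203

after link 1: o_1 = (3.5355, 3.5355, 0.0000)
after link 2: o_2 = (5.4674, 3.0179, 4.0000)
after link 3: o_3 = (3.9838, 1.3449, 2.2679)
after link 4: o_4 = (1.9938, 3.3422, 2.0432)
after link 5: o_5 = (6.2894, 5.8514, 4.1051)
after link 6: o_6 = (7.5931, 4.4040, 5.2030)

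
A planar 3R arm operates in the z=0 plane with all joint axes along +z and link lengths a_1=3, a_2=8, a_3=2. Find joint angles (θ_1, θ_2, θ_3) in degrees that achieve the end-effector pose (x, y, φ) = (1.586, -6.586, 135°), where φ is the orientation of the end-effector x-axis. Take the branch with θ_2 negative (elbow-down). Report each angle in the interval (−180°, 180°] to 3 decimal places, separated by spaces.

-0.004 -89.994 -135.002

wrist centre = target − a_3·(cos φ, sin φ) = (3.0002, -8.0002)
cos θ_2 = (73.0047−3²−8²)/(2·3·8) = 0.0001; θ_2 = -89.9944° (elbow-down)
β = atan2(-8.0002,3.0002) = -69.4431°; ψ = atan2(-8.0000,3.0008) = -69.4390°
θ_1 = β − ψ = -0.0041°
θ_3 = φ − θ_1 − θ_2 = -135.0015° (wrapped to (-180°,180°])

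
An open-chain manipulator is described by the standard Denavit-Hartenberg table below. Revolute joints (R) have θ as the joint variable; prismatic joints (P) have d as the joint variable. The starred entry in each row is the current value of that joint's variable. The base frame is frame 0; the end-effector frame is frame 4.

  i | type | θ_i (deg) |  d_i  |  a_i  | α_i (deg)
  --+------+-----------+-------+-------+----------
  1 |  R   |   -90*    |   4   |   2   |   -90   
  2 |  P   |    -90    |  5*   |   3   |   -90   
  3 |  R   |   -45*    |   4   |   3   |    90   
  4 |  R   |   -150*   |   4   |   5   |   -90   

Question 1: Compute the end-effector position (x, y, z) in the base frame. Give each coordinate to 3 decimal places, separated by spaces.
after link 1: o_1 = (0.0000, -2.0000, 4.0000)
after link 2: o_2 = (5.0000, -2.0000, 7.0000)
after link 3: o_3 = (7.1213, -6.0000, 9.1213)
after link 4: o_4 = (6.8879, -3.5000, 3.2310)

6.888 -3.500 3.231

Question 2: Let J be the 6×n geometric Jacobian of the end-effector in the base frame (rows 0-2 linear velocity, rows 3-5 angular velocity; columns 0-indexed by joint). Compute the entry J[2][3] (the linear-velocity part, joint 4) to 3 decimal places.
axis z_3 = (0.7071,0.0000,-0.7071); lever o_n−o_3 = (-0.2334,2.5000,-5.8903)
cross product → J_v[:, 3] = (1.7678,4.3301,1.7678)
J_ω[:, 3] = z_3
entry J[2][3] = 1.7678

1.768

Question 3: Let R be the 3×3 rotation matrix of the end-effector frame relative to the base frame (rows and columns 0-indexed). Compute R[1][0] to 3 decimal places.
0.500

End-effector x-axis (col 0 of R) = (-0.6124,0.5000,-0.6124)
R[1][0] = 0.5000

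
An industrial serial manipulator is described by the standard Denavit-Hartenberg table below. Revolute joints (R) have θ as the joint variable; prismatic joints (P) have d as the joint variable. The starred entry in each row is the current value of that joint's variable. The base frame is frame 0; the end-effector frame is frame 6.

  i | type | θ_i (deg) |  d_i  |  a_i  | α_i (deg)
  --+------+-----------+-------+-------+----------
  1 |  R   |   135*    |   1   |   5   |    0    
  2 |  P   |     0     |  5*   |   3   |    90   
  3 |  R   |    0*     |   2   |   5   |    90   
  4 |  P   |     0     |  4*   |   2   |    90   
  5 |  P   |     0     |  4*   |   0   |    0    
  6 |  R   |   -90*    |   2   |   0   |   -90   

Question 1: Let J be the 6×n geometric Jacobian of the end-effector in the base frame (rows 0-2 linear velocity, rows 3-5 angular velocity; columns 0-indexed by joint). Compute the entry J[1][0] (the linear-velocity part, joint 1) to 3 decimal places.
axis z_0 = ẑ; lever o_n−o_0 = (-13.4350,7.7782,2.0000)
cross product → J_v[:, 0] = (-7.7782,-13.4350,0.0000)
J_ω[:, 0] = z_0
entry J[1][0] = -13.4350

-13.435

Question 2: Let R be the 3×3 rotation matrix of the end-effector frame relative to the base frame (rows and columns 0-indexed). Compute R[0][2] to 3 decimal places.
-0.707

End-effector z-axis (col 2 of R) = (-0.7071,0.7071,-0.0000)
R[0][2] = -0.7071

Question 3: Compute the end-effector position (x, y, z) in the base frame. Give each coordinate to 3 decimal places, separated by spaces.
after link 1: o_1 = (-3.5355, 3.5355, 1.0000)
after link 2: o_2 = (-5.6569, 5.6569, 6.0000)
after link 3: o_3 = (-7.7782, 10.6066, 6.0000)
after link 4: o_4 = (-9.1924, 12.0208, 2.0000)
after link 5: o_5 = (-12.0208, 9.1924, 2.0000)
after link 6: o_6 = (-13.4350, 7.7782, 2.0000)

-13.435 7.778 2.000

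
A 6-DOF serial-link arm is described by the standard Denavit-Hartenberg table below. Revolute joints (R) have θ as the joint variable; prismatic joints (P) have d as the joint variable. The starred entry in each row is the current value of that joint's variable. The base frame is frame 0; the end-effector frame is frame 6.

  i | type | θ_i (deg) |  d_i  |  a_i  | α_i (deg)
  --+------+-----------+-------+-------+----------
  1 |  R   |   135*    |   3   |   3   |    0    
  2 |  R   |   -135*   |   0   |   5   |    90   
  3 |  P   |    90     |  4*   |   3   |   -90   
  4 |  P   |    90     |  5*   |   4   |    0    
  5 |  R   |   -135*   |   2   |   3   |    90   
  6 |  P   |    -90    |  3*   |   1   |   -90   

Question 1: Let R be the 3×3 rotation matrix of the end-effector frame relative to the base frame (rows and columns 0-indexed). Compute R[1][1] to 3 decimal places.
End-effector y-axis (col 1 of R) = (0.0000,0.7071,0.7071)
R[1][1] = 0.7071

0.707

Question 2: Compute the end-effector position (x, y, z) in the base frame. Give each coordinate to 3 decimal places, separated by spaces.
-3.121 -2.121 6.000

after link 1: o_1 = (-2.1213, 2.1213, 3.0000)
after link 2: o_2 = (2.8787, 2.1213, 3.0000)
after link 3: o_3 = (2.8787, -1.8787, 6.0000)
after link 4: o_4 = (-2.1213, 2.1213, 6.0000)
after link 5: o_5 = (-4.1213, 0.0000, 8.1213)
after link 6: o_6 = (-3.1213, -2.1213, 6.0000)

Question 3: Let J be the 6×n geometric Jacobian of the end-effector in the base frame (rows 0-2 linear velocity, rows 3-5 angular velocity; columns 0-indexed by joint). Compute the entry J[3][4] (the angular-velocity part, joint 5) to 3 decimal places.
axis z_4 = (-1.0000,-0.0000,0.0000); lever o_n−o_4 = (-1.0000,-4.2426,0.0000)
cross product → J_v[:, 4] = (0.0000,0.0000,4.2426)
J_ω[:, 4] = z_4
entry J[3][4] = -1.0000

-1.000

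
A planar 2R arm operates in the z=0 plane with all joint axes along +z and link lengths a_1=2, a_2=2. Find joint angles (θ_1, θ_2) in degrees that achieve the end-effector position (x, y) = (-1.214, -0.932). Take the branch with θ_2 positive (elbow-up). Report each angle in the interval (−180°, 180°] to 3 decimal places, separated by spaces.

cos θ_2 = (2.3424−2²−2²)/(2·2·2) = -0.7072; θ_2 = 135.0074° (elbow-up)
β = atan2(-0.9320,-1.2140) = -142.4862°; ψ = atan2(1.4140,0.5856) = 67.5037°
θ_1 = β − ψ = -209.9899°

150.010 135.007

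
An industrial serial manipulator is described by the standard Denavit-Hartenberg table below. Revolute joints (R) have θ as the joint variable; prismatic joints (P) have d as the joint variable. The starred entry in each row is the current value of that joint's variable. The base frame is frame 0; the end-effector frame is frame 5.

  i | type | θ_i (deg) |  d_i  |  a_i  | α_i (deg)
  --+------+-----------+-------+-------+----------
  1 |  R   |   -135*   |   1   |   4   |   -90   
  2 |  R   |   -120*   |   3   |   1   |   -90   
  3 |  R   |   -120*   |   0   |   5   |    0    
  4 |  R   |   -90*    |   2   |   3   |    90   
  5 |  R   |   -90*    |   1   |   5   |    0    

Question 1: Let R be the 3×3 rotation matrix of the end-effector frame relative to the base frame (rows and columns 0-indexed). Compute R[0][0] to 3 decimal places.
End-effector x-axis (col 0 of R) = (0.6124,0.6124,-0.5000)
R[0][0] = 0.6124

0.612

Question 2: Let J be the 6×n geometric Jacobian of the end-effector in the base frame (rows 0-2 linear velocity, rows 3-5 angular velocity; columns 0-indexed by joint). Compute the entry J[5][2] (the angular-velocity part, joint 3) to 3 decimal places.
axis z_2 = (-0.6124,-0.6124,0.5000); lever o_n−o_2 = (1.6003,-1.1774,-5.4821)
cross product → J_v[:, 2] = (3.9457,-2.5569,1.7010)
J_ω[:, 2] = z_2
entry J[5][2] = 0.5000

0.500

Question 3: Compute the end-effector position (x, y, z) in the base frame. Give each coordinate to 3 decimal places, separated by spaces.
after link 1: o_1 = (-2.8284, -2.8284, 1.0000)
after link 2: o_2 = (-0.3536, -4.5962, 1.8660)
after link 3: o_3 = (1.8244, -8.5419, -0.2990)
after link 4: o_4 = (-1.3795, -9.6246, -1.5490)
after link 5: o_5 = (1.2467, -5.7736, -3.6160)

1.247 -5.774 -3.616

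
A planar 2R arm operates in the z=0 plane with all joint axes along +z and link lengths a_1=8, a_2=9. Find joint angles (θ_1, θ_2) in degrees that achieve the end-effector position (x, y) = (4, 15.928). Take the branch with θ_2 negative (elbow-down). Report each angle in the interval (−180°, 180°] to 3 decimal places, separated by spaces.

cos θ_2 = (269.7012−8²−9²)/(2·8·9) = 0.8660; θ_2 = -30.0052° (elbow-down)
β = atan2(15.9280,4.0000) = 75.9028°; ψ = atan2(-4.5007,15.7938) = -15.9057°
θ_1 = β − ψ = 91.8086°

91.809 -30.005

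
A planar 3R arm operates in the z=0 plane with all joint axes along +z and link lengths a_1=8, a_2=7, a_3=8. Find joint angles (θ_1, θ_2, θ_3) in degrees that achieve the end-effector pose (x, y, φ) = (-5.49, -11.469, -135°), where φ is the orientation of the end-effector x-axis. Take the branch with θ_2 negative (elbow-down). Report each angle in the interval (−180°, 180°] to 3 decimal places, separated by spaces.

-30.000 -134.996 29.996

wrist centre = target − a_3·(cos φ, sin φ) = (0.1669, -5.8121)
cos θ_2 = (33.8089−8²−7²)/(2·8·7) = -0.7071; θ_2 = -134.9965° (elbow-down)
β = atan2(-5.8121,0.1669) = -88.3556°; ψ = atan2(-4.9500,3.0506) = -58.3558°
θ_1 = β − ψ = -29.9998°
θ_3 = φ − θ_1 − θ_2 = 29.9963° (wrapped to (-180°,180°])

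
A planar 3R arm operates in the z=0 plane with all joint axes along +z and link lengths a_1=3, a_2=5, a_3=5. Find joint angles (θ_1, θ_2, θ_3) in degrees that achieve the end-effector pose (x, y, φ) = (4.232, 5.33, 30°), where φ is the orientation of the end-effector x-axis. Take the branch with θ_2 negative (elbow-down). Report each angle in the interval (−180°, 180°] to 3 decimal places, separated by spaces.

-149.995 -150.003 -30.002

wrist centre = target − a_3·(cos φ, sin φ) = (-0.0981, 2.8300)
cos θ_2 = (8.0185−3²−5²)/(2·3·5) = -0.8660; θ_2 = -150.0027° (elbow-down)
β = atan2(2.8300,-0.0981) = 91.9859°; ψ = atan2(-2.4998,-1.3302) = -118.0193°
θ_1 = β − ψ = 210.0052°
θ_3 = φ − θ_1 − θ_2 = -30.0025° (wrapped to (-180°,180°])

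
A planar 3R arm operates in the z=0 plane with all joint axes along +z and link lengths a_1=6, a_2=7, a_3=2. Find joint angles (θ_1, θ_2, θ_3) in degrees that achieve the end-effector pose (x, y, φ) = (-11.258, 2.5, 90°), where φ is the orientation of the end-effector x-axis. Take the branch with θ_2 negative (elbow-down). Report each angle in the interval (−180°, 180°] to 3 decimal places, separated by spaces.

wrist centre = target − a_3·(cos φ, sin φ) = (-11.2580, 0.5000)
cos θ_2 = (126.9926−6²−7²)/(2·6·7) = 0.4999; θ_2 = -60.0059° (elbow-down)
β = atan2(0.5000,-11.2580) = 177.4570°; ψ = atan2(-6.0625,9.4994) = -32.5462°
θ_1 = β − ψ = 210.0032°
θ_3 = φ − θ_1 − θ_2 = -59.9973° (wrapped to (-180°,180°])

-149.997 -60.006 -59.997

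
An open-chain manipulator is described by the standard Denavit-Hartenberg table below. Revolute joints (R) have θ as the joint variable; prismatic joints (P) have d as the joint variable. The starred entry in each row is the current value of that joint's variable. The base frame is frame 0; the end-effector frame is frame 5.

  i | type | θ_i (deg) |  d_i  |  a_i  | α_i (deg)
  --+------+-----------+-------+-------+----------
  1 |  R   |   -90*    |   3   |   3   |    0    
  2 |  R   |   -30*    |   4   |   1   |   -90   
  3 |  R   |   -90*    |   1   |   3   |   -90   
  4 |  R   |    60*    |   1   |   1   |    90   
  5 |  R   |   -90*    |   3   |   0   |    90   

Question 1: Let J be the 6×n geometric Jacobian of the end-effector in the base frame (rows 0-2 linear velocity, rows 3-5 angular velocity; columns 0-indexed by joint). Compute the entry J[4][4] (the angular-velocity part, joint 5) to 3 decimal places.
-0.250

axis z_4 = (0.4330,-0.2500,0.8660); lever o_n−o_4 = (1.2990,-0.7500,2.5981)
cross product → J_v[:, 4] = (-0.0000,0.0000,0.0000)
J_ω[:, 4] = z_4
entry J[4][4] = -0.2500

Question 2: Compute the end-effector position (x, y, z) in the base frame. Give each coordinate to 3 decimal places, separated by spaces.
after link 1: o_1 = (0.0000, -3.0000, 3.0000)
after link 2: o_2 = (-0.5000, -3.8660, 7.0000)
after link 3: o_3 = (0.3660, -4.3660, 10.0000)
after link 4: o_4 = (-0.8840, -4.7990, 10.5000)
after link 5: o_5 = (0.4151, -5.5490, 13.0981)

0.415 -5.549 13.098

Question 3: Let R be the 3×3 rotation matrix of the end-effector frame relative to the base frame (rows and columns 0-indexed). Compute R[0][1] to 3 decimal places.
End-effector y-axis (col 1 of R) = (0.4330,-0.2500,0.8660)
R[0][1] = 0.4330

0.433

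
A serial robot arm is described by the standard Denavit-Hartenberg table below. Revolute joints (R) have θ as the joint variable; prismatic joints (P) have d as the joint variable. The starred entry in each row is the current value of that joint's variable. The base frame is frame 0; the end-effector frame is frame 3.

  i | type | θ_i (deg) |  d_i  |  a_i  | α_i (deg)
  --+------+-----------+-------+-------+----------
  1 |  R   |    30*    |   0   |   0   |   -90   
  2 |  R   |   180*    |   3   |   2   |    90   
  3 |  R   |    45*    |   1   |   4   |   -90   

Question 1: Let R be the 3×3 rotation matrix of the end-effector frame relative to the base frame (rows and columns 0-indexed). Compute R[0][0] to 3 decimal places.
End-effector x-axis (col 0 of R) = (-0.9659,0.2588,-0.0000)
R[0][0] = -0.9659

-0.966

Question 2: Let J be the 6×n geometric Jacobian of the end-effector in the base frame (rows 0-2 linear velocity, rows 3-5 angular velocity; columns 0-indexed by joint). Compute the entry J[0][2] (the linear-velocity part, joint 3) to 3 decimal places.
1.035

axis z_2 = (0.0000,0.0000,-1.0000); lever o_n−o_2 = (-3.8637,1.0353,-1.0000)
cross product → J_v[:, 2] = (1.0353,3.8637,0.0000)
J_ω[:, 2] = z_2
entry J[0][2] = 1.0353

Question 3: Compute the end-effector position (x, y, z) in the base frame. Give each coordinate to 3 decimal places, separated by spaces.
-7.096 2.633 -1.000

after link 1: o_1 = (0.0000, 0.0000, 0.0000)
after link 2: o_2 = (-3.2321, 1.5981, -0.0000)
after link 3: o_3 = (-7.0958, 2.6334, -1.0000)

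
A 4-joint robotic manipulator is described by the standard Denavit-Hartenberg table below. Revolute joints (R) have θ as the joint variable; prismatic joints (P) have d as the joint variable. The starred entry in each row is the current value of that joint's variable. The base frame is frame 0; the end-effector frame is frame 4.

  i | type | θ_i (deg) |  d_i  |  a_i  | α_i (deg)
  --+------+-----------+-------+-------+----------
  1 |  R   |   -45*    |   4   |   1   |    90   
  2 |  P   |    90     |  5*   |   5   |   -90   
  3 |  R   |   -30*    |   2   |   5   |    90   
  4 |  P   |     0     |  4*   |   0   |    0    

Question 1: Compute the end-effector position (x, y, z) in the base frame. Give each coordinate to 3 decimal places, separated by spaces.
-8.460 -7.046 11.330

after link 1: o_1 = (0.7071, -0.7071, 4.0000)
after link 2: o_2 = (-2.8284, -4.2426, 9.0000)
after link 3: o_3 = (-6.0104, -4.5962, 13.3301)
after link 4: o_4 = (-8.4599, -7.0457, 11.3301)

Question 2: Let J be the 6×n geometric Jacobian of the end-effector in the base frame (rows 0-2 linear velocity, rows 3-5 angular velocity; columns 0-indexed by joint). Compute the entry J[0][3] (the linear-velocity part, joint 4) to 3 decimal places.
-0.612

prismatic axis z_3 = (-0.6124,-0.6124,-0.5000)
J_v[:, 3] = z_3; J_ω[:, 3] = (0,0,0)
entry J[0][3] = -0.6124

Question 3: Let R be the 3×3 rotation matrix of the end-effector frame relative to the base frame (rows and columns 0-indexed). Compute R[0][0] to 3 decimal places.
End-effector x-axis (col 0 of R) = (-0.3536,-0.3536,0.8660)
R[0][0] = -0.3536

-0.354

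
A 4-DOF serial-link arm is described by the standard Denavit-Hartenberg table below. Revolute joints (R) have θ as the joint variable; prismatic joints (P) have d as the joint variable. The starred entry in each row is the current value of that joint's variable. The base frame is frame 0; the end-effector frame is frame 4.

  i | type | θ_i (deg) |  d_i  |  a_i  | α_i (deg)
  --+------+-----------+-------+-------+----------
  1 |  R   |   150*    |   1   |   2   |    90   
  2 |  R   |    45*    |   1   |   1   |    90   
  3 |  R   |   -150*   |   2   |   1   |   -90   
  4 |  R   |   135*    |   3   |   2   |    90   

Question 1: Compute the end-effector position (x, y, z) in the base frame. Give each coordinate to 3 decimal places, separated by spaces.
after link 1: o_1 = (-1.7321, 1.0000, 1.0000)
after link 2: o_2 = (-1.8444, 2.2196, 1.7071)
after link 3: o_3 = (-2.7888, 2.1875, -0.3195)
after link 4: o_4 = (-4.5369, 1.0132, 2.6072)

-4.537 1.013 2.607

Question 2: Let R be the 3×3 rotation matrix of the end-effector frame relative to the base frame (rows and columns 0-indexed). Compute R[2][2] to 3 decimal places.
End-effector z-axis (col 2 of R) = (0.6312,-0.7727,0.0670)
R[2][2] = 0.0670

0.067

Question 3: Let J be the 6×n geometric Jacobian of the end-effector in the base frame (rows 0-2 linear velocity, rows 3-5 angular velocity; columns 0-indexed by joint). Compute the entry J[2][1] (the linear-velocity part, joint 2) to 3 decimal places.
axis z_1 = (0.5000,0.8660,0.0000); lever o_n−o_1 = (-2.8048,0.0132,1.6072)
cross product → J_v[:, 1] = (1.3919,-0.8036,2.4356)
J_ω[:, 1] = z_1
entry J[2][1] = 2.4356

2.436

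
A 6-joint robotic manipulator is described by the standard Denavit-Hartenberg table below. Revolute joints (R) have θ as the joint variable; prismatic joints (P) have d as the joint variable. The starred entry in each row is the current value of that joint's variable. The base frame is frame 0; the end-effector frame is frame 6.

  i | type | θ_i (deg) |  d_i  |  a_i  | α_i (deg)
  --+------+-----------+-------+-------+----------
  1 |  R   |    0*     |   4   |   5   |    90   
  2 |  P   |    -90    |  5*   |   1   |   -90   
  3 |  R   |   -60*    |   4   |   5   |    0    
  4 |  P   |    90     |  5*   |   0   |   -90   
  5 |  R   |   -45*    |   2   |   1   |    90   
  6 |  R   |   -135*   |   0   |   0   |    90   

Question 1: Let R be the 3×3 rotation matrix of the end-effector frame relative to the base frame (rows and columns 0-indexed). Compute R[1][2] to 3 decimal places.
0.362

End-effector z-axis (col 2 of R) = (-0.5000,0.3624,0.7866)
R[1][2] = 0.3624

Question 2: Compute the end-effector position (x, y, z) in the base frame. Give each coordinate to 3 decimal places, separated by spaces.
14.707 -7.245 0.888

after link 1: o_1 = (5.0000, 0.0000, 4.0000)
after link 2: o_2 = (5.0000, -5.0000, 3.0000)
after link 3: o_3 = (9.0000, -9.3301, 0.5000)
after link 4: o_4 = (14.0000, -9.3301, 0.5000)
after link 5: o_5 = (14.7071, -7.2445, 0.8876)
after link 6: o_6 = (14.7071, -7.2445, 0.8876)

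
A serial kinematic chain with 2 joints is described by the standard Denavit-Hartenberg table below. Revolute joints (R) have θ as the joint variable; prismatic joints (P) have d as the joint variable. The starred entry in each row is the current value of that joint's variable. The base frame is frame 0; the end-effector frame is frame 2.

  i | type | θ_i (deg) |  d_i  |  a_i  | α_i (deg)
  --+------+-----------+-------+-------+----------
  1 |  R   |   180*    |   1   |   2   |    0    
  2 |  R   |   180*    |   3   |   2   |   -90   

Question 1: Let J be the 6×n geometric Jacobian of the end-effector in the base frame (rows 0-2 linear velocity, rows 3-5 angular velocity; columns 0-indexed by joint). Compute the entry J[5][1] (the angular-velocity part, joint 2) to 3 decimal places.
1.000

axis z_1 = (0.0000,0.0000,1.0000); lever o_n−o_1 = (2.0000,-0.0000,3.0000)
cross product → J_v[:, 1] = (0.0000,2.0000,-0.0000)
J_ω[:, 1] = z_1
entry J[5][1] = 1.0000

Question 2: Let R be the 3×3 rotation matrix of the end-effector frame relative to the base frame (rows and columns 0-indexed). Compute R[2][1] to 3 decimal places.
-1.000

End-effector y-axis (col 1 of R) = (0.0000,0.0000,-1.0000)
R[2][1] = -1.0000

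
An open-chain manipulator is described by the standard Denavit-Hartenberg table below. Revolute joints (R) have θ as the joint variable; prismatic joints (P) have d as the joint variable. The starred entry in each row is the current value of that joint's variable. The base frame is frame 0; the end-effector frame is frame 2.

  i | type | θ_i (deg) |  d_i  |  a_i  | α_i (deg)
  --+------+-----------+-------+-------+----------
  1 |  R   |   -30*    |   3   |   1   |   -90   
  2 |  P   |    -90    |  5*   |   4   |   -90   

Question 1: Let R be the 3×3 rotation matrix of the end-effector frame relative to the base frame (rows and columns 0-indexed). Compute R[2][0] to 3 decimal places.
1.000

End-effector x-axis (col 0 of R) = (0.0000,-0.0000,1.0000)
R[2][0] = 1.0000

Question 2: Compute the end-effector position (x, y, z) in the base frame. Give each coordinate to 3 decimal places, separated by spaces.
after link 1: o_1 = (0.8660, -0.5000, 3.0000)
after link 2: o_2 = (3.3660, 3.8301, 7.0000)

3.366 3.830 7.000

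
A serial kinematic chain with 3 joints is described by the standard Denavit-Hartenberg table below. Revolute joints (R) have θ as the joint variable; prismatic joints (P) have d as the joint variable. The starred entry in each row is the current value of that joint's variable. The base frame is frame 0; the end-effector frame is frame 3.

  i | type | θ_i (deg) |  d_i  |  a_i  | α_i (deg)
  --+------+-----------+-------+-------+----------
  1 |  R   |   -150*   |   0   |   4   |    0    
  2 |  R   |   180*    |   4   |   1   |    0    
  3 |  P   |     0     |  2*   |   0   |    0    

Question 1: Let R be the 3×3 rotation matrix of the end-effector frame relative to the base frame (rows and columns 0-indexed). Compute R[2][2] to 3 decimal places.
End-effector z-axis (col 2 of R) = (0.0000,0.0000,1.0000)
R[2][2] = 1.0000

1.000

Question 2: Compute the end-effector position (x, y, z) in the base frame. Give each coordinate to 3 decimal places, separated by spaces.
-2.598 -1.500 6.000

after link 1: o_1 = (-3.4641, -2.0000, 0.0000)
after link 2: o_2 = (-2.5981, -1.5000, 4.0000)
after link 3: o_3 = (-2.5981, -1.5000, 6.0000)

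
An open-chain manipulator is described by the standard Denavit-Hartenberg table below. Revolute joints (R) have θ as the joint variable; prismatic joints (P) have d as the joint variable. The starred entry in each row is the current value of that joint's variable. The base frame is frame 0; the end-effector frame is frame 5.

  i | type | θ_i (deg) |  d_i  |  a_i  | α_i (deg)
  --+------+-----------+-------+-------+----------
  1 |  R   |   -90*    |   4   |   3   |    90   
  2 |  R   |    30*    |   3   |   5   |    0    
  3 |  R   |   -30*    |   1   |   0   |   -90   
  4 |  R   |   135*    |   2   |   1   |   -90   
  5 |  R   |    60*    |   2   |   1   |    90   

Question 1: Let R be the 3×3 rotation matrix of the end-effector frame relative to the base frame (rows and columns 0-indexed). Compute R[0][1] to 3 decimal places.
-0.707

End-effector y-axis (col 1 of R) = (-0.7071,0.7071,0.0000)
R[0][1] = -0.7071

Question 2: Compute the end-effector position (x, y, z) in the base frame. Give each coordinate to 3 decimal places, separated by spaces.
-4.354 -4.855 7.634

after link 1: o_1 = (0.0000, -3.0000, 4.0000)
after link 2: o_2 = (-3.0000, -7.3301, 6.5000)
after link 3: o_3 = (-4.0000, -7.3301, 6.5000)
after link 4: o_4 = (-3.2929, -6.6230, 8.5000)
after link 5: o_5 = (-4.3536, -4.8553, 7.6340)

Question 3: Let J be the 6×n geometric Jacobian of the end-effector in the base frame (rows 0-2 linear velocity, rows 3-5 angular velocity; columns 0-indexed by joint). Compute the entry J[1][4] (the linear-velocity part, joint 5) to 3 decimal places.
axis z_4 = (-0.7071,0.7071,0.0000); lever o_n−o_4 = (-1.0607,1.7678,-0.8660)
cross product → J_v[:, 4] = (-0.6124,-0.6124,-0.5000)
J_ω[:, 4] = z_4
entry J[1][4] = -0.6124

-0.612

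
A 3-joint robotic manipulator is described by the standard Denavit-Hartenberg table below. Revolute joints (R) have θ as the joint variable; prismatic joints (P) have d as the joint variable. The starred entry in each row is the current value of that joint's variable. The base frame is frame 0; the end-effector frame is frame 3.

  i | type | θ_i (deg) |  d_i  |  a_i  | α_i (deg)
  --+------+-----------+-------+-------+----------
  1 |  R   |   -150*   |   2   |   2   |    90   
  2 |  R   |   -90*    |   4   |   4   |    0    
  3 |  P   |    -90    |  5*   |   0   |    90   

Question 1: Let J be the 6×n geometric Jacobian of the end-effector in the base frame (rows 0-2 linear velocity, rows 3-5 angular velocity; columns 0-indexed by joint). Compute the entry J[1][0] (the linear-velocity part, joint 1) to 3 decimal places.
-6.232

axis z_0 = ẑ; lever o_n−o_0 = (-6.2321,6.7942,-2.0000)
cross product → J_v[:, 0] = (-6.7942,-6.2321,0.0000)
J_ω[:, 0] = z_0
entry J[1][0] = -6.2321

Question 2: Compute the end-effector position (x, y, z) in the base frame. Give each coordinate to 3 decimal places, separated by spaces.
-6.232 6.794 -2.000

after link 1: o_1 = (-1.7321, -1.0000, 2.0000)
after link 2: o_2 = (-3.7321, 2.4641, -2.0000)
after link 3: o_3 = (-6.2321, 6.7942, -2.0000)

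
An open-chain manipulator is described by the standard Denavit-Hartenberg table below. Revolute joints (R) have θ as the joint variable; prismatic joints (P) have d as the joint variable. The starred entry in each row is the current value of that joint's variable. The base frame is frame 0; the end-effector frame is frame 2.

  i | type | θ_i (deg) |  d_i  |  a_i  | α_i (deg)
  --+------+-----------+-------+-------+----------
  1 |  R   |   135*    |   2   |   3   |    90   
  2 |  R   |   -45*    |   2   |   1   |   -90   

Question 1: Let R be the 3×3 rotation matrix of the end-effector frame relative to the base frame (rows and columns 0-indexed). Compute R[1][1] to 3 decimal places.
End-effector y-axis (col 1 of R) = (-0.7071,-0.7071,-0.0000)
R[1][1] = -0.7071

-0.707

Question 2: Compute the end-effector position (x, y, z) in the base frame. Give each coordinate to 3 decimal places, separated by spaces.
after link 1: o_1 = (-2.1213, 2.1213, 2.0000)
after link 2: o_2 = (-1.2071, 4.0355, 1.2929)

-1.207 4.036 1.293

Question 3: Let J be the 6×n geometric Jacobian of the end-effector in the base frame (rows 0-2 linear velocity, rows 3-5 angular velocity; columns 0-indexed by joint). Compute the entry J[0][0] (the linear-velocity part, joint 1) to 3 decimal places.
-4.036

axis z_0 = ẑ; lever o_n−o_0 = (-1.2071,4.0355,1.2929)
cross product → J_v[:, 0] = (-4.0355,-1.2071,0.0000)
J_ω[:, 0] = z_0
entry J[0][0] = -4.0355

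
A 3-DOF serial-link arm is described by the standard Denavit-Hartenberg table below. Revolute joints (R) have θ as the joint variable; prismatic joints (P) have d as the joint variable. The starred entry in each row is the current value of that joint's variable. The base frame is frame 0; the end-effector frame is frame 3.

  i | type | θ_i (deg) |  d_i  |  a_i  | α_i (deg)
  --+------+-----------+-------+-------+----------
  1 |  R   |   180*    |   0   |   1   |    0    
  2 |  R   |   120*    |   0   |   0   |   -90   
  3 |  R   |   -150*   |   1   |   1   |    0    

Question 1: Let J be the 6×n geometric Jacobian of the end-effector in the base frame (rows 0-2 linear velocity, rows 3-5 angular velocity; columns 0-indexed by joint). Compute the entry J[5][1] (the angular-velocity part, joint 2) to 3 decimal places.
axis z_1 = (0.0000,0.0000,1.0000); lever o_n−o_1 = (0.4330,1.2500,0.5000)
cross product → J_v[:, 1] = (-1.2500,0.4330,0.0000)
J_ω[:, 1] = z_1
entry J[5][1] = 1.0000

1.000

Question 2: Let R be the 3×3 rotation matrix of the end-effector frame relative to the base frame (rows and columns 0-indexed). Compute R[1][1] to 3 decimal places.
End-effector y-axis (col 1 of R) = (0.2500,-0.4330,0.8660)
R[1][1] = -0.4330

-0.433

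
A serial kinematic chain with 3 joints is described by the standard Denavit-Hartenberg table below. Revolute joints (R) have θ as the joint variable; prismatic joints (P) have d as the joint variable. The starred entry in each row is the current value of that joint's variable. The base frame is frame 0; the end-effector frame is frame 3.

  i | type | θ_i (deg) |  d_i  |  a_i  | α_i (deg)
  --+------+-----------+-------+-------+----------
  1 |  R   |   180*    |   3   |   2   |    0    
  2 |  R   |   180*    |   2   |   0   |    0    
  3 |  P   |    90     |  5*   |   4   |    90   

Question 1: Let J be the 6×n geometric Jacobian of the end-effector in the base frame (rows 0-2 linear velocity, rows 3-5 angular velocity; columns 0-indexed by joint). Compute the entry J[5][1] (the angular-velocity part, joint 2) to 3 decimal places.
axis z_1 = (0.0000,0.0000,1.0000); lever o_n−o_1 = (0.0000,4.0000,7.0000)
cross product → J_v[:, 1] = (-4.0000,0.0000,0.0000)
J_ω[:, 1] = z_1
entry J[5][1] = 1.0000

1.000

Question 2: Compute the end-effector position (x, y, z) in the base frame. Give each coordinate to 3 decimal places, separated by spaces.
-2.000 4.000 10.000

after link 1: o_1 = (-2.0000, 0.0000, 3.0000)
after link 2: o_2 = (-2.0000, 0.0000, 5.0000)
after link 3: o_3 = (-2.0000, 4.0000, 10.0000)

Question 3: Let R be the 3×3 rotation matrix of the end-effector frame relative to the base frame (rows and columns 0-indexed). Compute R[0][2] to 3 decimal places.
End-effector z-axis (col 2 of R) = (1.0000,-0.0000,0.0000)
R[0][2] = 1.0000

1.000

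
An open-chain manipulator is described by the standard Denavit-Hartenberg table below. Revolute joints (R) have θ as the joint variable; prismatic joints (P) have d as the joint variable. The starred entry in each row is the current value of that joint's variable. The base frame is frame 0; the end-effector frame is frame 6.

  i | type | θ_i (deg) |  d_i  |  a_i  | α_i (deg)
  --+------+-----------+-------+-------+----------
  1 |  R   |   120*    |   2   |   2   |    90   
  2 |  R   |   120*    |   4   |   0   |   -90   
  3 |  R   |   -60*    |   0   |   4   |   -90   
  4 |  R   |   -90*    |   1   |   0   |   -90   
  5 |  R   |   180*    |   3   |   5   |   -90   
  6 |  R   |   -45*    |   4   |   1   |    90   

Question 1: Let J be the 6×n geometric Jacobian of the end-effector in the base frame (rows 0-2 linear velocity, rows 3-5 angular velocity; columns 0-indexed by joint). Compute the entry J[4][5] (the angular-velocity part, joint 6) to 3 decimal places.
axis z_5 = (-0.2165,-0.6250,0.7500); lever o_n−o_5 = (-0.5535,-1.8166,3.6597)
cross product → J_v[:, 5] = (-0.9249,0.3772,0.0474)
J_ω[:, 5] = z_5
entry J[4][5] = -0.6250

-0.625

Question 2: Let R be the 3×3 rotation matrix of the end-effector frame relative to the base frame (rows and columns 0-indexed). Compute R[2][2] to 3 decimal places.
-0.047

End-effector z-axis (col 2 of R) = (0.9249,-0.3772,-0.0474)
R[2][2] = -0.0474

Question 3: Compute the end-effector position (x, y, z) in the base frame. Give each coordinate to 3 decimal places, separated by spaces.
after link 1: o_1 = (-1.0000, 1.7321, 2.0000)
after link 2: o_2 = (2.4641, 3.7321, 2.0000)
after link 3: o_3 = (5.9641, 4.5981, 3.7321)
after link 4: o_4 = (5.7476, 3.9731, 4.4821)
after link 5: o_5 = (6.2075, 8.3726, 8.2811)
after link 6: o_6 = (5.6540, 6.5560, 11.9408)

5.654 6.556 11.941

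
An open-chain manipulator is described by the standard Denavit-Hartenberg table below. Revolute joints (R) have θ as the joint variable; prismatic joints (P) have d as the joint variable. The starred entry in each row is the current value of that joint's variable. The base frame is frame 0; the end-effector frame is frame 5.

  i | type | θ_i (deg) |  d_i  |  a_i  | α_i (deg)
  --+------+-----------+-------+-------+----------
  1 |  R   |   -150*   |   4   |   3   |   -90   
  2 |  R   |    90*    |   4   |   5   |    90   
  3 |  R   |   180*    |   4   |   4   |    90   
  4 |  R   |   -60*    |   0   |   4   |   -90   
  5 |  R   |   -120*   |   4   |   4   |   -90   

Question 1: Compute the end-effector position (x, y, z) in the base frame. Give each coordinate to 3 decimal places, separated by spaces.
after link 1: o_1 = (-2.5981, -1.5000, 4.0000)
after link 2: o_2 = (-0.5981, -4.9641, -1.0000)
after link 3: o_3 = (-4.0622, -6.9641, 3.0000)
after link 4: o_4 = (-1.0622, -5.2321, 5.0000)
after link 5: o_5 = (-2.5622, -10.0981, 7.4641)

-2.562 -10.098 7.464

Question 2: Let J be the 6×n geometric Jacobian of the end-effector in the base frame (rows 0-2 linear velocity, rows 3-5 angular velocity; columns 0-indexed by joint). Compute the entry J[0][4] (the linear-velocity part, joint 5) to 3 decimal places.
axis z_4 = (-0.4330,-0.2500,0.8660); lever o_n−o_4 = (-1.5000,-4.8660,2.4641)
cross product → J_v[:, 4] = (3.5981,-0.2321,1.7321)
J_ω[:, 4] = z_4
entry J[0][4] = 3.5981

3.598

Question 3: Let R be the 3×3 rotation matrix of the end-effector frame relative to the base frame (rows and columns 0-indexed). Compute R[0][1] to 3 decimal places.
End-effector y-axis (col 1 of R) = (0.4330,0.2500,-0.8660)
R[0][1] = 0.4330

0.433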